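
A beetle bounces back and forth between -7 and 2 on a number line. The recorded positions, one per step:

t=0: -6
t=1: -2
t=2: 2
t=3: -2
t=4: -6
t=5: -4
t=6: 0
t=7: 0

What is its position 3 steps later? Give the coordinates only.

The value reflects between -7 and 2, moving 4 per step.
  step 8: 0 → -4
  step 9: -4 → -6
  step 10: -6 → -2

-2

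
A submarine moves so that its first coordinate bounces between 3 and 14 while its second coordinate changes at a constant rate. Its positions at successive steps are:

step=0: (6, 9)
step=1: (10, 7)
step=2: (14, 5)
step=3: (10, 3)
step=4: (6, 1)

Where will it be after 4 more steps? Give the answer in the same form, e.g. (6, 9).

(12, -7)

The first coordinate reflects between 3 and 14, moving 4 per step.
  step 5: 6 → 4
  step 6: 4 → 8
  step 7: 8 → 12
  step 8: 12 → 12
The second coordinate changes by -2 each step: at step 8 it is -7.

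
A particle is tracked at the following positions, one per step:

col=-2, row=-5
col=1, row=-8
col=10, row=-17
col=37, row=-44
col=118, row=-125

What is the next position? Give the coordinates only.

col=361, row=-368

Consecutive displacements (+3, -3), (+9, -9), (+27, -27), (+81, -81) scale by a factor of 3 each step.
step 5: col=118, row=-125 + (+243, -243) → col=361, row=-368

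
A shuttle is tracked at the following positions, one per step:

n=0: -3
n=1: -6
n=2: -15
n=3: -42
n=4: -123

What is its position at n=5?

The jumps are -3, -9, -27, -81 — a geometric progression with ratio 3.
step 5: -123 − 243 → -366

-366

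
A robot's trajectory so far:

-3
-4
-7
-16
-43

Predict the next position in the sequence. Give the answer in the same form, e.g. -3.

-124

Consecutive displacements -1, -3, -9, -27 scale by a factor of 3 each step.
step 5: -43 − 81 → -124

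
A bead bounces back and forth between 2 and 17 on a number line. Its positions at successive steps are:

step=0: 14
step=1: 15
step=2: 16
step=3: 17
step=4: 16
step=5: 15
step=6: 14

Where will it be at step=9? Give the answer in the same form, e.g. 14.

The value travels 1 per step and bounces off the walls at 2 and 17.
  step 7: 14 → 13
  step 8: 13 → 12
  step 9: 12 → 11

11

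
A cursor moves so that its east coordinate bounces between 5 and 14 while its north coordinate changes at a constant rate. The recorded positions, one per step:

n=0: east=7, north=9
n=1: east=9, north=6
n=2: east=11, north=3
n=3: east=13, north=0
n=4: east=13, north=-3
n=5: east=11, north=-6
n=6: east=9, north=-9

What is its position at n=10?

The east coordinate reflects between 5 and 14, moving 2 per step.
  step 7: 9 → 7
  step 8: 7 → 5
  step 9: 5 → 7
  step 10: 7 → 9
The north coordinate changes by -3 each step: at step 10 it is -21.

east=9, north=-21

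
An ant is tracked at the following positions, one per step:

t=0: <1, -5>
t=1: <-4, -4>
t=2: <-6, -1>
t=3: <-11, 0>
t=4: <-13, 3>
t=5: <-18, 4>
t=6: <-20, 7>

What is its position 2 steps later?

Step-to-step displacements: <-5, +1>, <-2, +3>, <-5, +1>, <-2, +3>, <-5, +1>, <-2, +3> — a repeating cycle of length 2.
step 7: apply <-5, +1> → <-25, 8>
step 8: apply <-2, +3> → <-27, 11>

<-27, 11>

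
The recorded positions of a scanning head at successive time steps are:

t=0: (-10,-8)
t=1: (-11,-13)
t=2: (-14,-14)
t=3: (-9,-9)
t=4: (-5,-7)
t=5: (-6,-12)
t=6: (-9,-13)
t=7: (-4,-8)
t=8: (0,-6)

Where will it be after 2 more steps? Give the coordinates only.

The moves between consecutive positions are (-1,-5), (-3,-1), (+5,+5), (+4,+2), (-1,-5), (-3,-1), (+5,+5), (+4,+2); they repeat the 4-cycle [(-1,-5), (-3,-1), (+5,+5), (+4,+2)].
step 9: apply (-1,-5) → (-1,-11)
step 10: apply (-3,-1) → (-4,-12)

(-4,-12)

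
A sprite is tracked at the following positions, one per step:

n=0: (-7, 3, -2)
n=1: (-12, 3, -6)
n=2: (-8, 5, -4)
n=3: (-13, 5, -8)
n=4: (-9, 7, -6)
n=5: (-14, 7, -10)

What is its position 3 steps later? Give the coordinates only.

(-11, 11, -10)

Step-to-step displacements: (-5, +0, -4), (+4, +2, +2), (-5, +0, -4), (+4, +2, +2), (-5, +0, -4) — a repeating cycle of length 2.
step 6: apply (+4, +2, +2) → (-10, 9, -8)
step 7: apply (-5, +0, -4) → (-15, 9, -12)
step 8: apply (+4, +2, +2) → (-11, 11, -10)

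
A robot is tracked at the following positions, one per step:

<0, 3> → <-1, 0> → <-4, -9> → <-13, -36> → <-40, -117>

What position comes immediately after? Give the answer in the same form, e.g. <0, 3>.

Step-to-step displacements: <-1, -3>, <-3, -9>, <-9, -27>, <-27, -81>; each is 3× the previous.
step 5: <-40, -117> + <-81, -243> → <-121, -360>

<-121, -360>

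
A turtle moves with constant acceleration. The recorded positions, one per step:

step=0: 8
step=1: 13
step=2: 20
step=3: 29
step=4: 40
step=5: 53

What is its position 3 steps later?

104

Successive displacements: +5, +7, +9, +11, +13 — each changes by +2.
step 6: 53 + 15 → 68
step 7: 68 + 17 → 85
step 8: 85 + 19 → 104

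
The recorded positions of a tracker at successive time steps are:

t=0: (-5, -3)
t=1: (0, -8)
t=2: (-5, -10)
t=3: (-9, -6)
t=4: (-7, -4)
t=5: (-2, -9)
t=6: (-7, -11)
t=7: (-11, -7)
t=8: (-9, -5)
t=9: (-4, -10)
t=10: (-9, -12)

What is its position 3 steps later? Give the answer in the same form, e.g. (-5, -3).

(-6, -11)

The moves between consecutive positions are (+5, -5), (-5, -2), (-4, +4), (+2, +2), (+5, -5), (-5, -2), (-4, +4), (+2, +2), (+5, -5), (-5, -2); they repeat the 4-cycle [(+5, -5), (-5, -2), (-4, +4), (+2, +2)].
step 11: apply (-4, +4) → (-13, -8)
step 12: apply (+2, +2) → (-11, -6)
step 13: apply (+5, -5) → (-6, -11)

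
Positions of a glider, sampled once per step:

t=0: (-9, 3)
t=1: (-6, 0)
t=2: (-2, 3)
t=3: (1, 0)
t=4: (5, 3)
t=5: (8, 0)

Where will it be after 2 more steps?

Step-to-step displacements: (+3, -3), (+4, +3), (+3, -3), (+4, +3), (+3, -3) — a repeating cycle of length 2.
step 6: apply (+4, +3) → (12, 3)
step 7: apply (+3, -3) → (15, 0)

(15, 0)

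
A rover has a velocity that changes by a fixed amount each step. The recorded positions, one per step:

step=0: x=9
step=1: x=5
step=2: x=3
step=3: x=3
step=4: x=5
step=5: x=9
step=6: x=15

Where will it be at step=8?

First differences are -4, -2, +0, +2, +4, +6; their common second difference is +2 (constant acceleration).
step 7: 15 + 8 → x=23
step 8: 23 + 10 → x=33

x=33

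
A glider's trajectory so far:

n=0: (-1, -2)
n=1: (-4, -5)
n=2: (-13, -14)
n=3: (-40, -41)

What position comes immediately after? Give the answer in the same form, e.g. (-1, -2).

The jumps are (-3, -3), (-9, -9), (-27, -27) — a geometric progression with ratio 3.
step 4: (-40, -41) + (-81, -81) → (-121, -122)

(-121, -122)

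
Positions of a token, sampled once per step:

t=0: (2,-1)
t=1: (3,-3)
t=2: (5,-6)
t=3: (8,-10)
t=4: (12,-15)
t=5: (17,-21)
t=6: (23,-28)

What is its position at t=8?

Successive displacements: (+1,-2), (+2,-3), (+3,-4), (+4,-5), (+5,-6), (+6,-7) — each changes by (+1,-1).
step 7: (23,-28) + (+7,-8) → (30,-36)
step 8: (30,-36) + (+8,-9) → (38,-45)

(38,-45)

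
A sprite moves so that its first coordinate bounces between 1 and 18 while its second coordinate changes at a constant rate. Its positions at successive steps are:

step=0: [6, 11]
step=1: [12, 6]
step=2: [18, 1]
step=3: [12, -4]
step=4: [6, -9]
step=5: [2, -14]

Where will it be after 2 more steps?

The first coordinate reflects between 1 and 18, moving 6 per step.
  step 6: 2 → 8
  step 7: 8 → 14
The second coordinate changes by -5 each step: at step 7 it is -24.

[14, -24]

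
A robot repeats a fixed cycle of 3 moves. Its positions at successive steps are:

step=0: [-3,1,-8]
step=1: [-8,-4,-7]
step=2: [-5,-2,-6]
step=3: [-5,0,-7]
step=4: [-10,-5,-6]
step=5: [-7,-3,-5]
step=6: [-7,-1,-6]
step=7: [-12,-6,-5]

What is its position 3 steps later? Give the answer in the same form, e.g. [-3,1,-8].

[-14,-7,-4]

The moves between consecutive positions are [-5,-5,+1], [+3,+2,+1], [+0,+2,-1], [-5,-5,+1], [+3,+2,+1], [+0,+2,-1], [-5,-5,+1]; they repeat the 3-cycle [[-5,-5,+1], [+3,+2,+1], [+0,+2,-1]].
step 8: apply [+3,+2,+1] → [-9,-4,-4]
step 9: apply [+0,+2,-1] → [-9,-2,-5]
step 10: apply [-5,-5,+1] → [-14,-7,-4]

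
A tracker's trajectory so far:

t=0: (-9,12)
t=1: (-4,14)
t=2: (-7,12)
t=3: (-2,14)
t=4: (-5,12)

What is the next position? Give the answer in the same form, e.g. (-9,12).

(0,14)

Differencing gives (+5,+2), (-3,-2), (+5,+2), (-3,-2). This is the pattern (+5,+2), (-3,-2) repeated.
step 5: apply (+5,+2) → (0,14)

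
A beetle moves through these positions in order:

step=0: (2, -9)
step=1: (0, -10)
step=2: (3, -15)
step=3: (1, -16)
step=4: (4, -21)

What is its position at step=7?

The moves between consecutive positions are (-2, -1), (+3, -5), (-2, -1), (+3, -5); they repeat the 2-cycle [(-2, -1), (+3, -5)].
step 5: apply (-2, -1) → (2, -22)
step 6: apply (+3, -5) → (5, -27)
step 7: apply (-2, -1) → (3, -28)

(3, -28)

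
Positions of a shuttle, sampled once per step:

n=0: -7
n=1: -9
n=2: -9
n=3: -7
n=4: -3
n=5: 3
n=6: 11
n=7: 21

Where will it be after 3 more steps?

Successive displacements: -2, +0, +2, +4, +6, +8, +10 — each changes by +2.
step 8: 21 + 12 → 33
step 9: 33 + 14 → 47
step 10: 47 + 16 → 63

63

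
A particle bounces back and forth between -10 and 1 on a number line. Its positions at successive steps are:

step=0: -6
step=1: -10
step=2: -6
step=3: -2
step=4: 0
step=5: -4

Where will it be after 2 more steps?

The value travels 4 per step and bounces off the walls at -10 and 1.
  step 6: -4 → -8
  step 7: -8 → -8

-8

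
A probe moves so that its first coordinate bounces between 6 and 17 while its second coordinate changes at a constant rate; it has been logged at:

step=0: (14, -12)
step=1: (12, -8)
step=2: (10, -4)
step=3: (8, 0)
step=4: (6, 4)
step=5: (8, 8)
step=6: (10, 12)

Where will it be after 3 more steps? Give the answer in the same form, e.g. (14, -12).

The first coordinate reflects between 6 and 17, moving 2 per step.
  step 7: 10 → 12
  step 8: 12 → 14
  step 9: 14 → 16
The second coordinate changes by +4 each step: at step 9 it is 24.

(16, 24)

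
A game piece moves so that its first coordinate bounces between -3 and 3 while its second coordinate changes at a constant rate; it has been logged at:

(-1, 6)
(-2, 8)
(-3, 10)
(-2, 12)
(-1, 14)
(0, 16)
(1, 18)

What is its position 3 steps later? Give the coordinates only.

(2, 24)

The first coordinate travels 1 per step and bounces off the walls at -3 and 3.
  step 7: 1 → 2
  step 8: 2 → 3
  step 9: 3 → 2
The second coordinate changes by +2 each step: at step 9 it is 24.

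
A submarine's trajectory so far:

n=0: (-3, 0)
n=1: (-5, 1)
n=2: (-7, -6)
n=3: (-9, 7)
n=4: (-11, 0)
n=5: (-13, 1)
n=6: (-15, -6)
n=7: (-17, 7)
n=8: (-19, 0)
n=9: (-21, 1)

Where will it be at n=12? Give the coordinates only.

(-27, 0)

The first coordinate changes by -2 each step, so at step 12 it is -3 + 12·(-2) = -27.
The second coordinate repeats the cycle [0, 1, -6, 7] with period 4; step 12 mod 4 = 0, giving 0.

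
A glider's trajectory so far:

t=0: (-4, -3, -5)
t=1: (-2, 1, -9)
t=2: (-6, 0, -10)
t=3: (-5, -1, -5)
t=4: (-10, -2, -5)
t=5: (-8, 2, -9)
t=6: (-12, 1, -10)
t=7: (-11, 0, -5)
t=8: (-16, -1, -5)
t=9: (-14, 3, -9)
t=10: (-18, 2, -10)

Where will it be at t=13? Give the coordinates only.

(-20, 4, -9)

The moves between consecutive positions are (+2, +4, -4), (-4, -1, -1), (+1, -1, +5), (-5, -1, +0), (+2, +4, -4), (-4, -1, -1), (+1, -1, +5), (-5, -1, +0), (+2, +4, -4), (-4, -1, -1); they repeat the 4-cycle [(+2, +4, -4), (-4, -1, -1), (+1, -1, +5), (-5, -1, +0)].
step 11: apply (+1, -1, +5) → (-17, 1, -5)
step 12: apply (-5, -1, +0) → (-22, 0, -5)
step 13: apply (+2, +4, -4) → (-20, 4, -9)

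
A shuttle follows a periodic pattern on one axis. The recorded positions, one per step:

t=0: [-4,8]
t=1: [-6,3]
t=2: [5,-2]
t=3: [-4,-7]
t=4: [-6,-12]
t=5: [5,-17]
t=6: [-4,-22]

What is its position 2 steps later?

[5,-32]

The first coordinate repeats the cycle [-4, -6, 5] with period 3; step 8 mod 3 = 2, giving 5.
The second coordinate changes by -5 each step, so at step 8 it is 8 + 8·(-5) = -32.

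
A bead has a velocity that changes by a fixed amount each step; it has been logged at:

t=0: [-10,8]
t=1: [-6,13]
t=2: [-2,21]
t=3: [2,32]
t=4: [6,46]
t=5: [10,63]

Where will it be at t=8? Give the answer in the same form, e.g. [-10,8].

[22,132]

Successive displacements: [+4,+5], [+4,+8], [+4,+11], [+4,+14], [+4,+17] — each changes by [+0,+3].
step 6: [10,63] + [+4,+20] → [14,83]
step 7: [14,83] + [+4,+23] → [18,106]
step 8: [18,106] + [+4,+26] → [22,132]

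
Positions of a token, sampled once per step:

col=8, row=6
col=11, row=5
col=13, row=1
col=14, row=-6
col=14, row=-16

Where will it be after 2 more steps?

col=11, row=-45

First differences are (+3, -1), (+2, -4), (+1, -7), (+0, -10); their common second difference is (-1, -3) (constant acceleration).
step 5: col=14, row=-16 + (-1, -13) → col=13, row=-29
step 6: col=13, row=-29 + (-2, -16) → col=11, row=-45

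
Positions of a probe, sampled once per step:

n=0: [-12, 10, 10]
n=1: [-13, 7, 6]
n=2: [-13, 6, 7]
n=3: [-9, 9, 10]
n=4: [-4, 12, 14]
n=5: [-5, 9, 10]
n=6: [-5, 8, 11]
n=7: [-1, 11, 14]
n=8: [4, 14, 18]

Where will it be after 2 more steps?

[3, 10, 15]

Step-to-step displacements: [-1, -3, -4], [+0, -1, +1], [+4, +3, +3], [+5, +3, +4], [-1, -3, -4], [+0, -1, +1], [+4, +3, +3], [+5, +3, +4] — a repeating cycle of length 4.
step 9: apply [-1, -3, -4] → [3, 11, 14]
step 10: apply [+0, -1, +1] → [3, 10, 15]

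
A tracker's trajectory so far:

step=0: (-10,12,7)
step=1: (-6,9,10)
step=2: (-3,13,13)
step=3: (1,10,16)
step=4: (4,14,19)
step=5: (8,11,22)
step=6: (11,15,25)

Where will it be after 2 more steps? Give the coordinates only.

(18,16,31)

The moves between consecutive positions are (+4,-3,+3), (+3,+4,+3), (+4,-3,+3), (+3,+4,+3), (+4,-3,+3), (+3,+4,+3); they repeat the 2-cycle [(+4,-3,+3), (+3,+4,+3)].
step 7: apply (+4,-3,+3) → (15,12,28)
step 8: apply (+3,+4,+3) → (18,16,31)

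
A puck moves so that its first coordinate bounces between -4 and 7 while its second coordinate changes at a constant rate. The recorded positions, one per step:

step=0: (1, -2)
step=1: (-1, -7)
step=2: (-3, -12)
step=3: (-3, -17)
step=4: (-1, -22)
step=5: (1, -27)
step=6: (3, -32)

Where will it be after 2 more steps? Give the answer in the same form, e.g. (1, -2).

(7, -42)

The first coordinate travels 2 per step and bounces off the walls at -4 and 7.
  step 7: 3 → 5
  step 8: 5 → 7
The second coordinate changes by -5 each step: at step 8 it is -42.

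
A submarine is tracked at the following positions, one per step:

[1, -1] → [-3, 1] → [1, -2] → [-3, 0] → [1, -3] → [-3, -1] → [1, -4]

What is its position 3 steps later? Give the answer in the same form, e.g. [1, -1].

[-3, -3]

Differencing gives [-4, +2], [+4, -3], [-4, +2], [+4, -3], [-4, +2], [+4, -3]. This is the pattern [-4, +2], [+4, -3] repeated.
step 7: apply [-4, +2] → [-3, -2]
step 8: apply [+4, -3] → [1, -5]
step 9: apply [-4, +2] → [-3, -3]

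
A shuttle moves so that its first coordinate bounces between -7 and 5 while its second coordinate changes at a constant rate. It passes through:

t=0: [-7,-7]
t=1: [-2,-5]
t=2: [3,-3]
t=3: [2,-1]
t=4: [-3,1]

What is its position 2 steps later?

[-1,5]

The first coordinate reflects between -7 and 5, moving 5 per step.
  step 5: -3 → -6
  step 6: -6 → -1
The second coordinate changes by +2 each step: at step 6 it is 5.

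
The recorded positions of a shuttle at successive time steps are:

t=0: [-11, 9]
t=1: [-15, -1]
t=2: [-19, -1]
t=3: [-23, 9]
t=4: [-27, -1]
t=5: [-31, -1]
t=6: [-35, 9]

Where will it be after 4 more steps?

[-51, -1]

First: linear, -4 per step → -51 at step 10.
Second: cycles through 9, -1, -1 every 3 steps. Step 10 lands at position 1 of the cycle → -1.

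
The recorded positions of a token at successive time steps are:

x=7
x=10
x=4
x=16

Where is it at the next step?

x=-8

The jumps are +3, -6, +12 — a geometric progression with ratio -2.
step 4: 16 − 24 → x=-8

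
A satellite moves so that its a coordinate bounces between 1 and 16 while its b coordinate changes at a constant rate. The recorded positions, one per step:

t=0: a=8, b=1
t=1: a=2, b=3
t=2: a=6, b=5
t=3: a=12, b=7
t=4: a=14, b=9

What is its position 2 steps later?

a=2, b=13

The a coordinate reflects between 1 and 16, moving 6 per step.
  step 5: 14 → 8
  step 6: 8 → 2
The b coordinate changes by +2 each step: at step 6 it is 13.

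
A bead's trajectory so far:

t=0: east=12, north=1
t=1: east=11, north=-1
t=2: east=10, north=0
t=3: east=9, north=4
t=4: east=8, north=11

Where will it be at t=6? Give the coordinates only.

Successive displacements: (-1, -2), (-1, +1), (-1, +4), (-1, +7) — each changes by (+0, +3).
step 5: east=8, north=11 + (-1, +10) → east=7, north=21
step 6: east=7, north=21 + (-1, +13) → east=6, north=34

east=6, north=34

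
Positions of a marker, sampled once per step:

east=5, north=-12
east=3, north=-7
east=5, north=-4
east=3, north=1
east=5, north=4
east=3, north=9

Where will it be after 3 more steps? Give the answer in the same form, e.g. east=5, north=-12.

Differencing gives (-2, +5), (+2, +3), (-2, +5), (+2, +3), (-2, +5). This is the pattern (-2, +5), (+2, +3) repeated.
step 6: apply (+2, +3) → east=5, north=12
step 7: apply (-2, +5) → east=3, north=17
step 8: apply (+2, +3) → east=5, north=20

east=5, north=20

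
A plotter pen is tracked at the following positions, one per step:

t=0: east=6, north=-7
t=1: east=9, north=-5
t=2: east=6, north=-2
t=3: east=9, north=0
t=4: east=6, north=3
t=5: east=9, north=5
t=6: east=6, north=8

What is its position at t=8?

east=6, north=13

Differencing gives (+3, +2), (-3, +3), (+3, +2), (-3, +3), (+3, +2), (-3, +3). This is the pattern (+3, +2), (-3, +3) repeated.
step 7: apply (+3, +2) → east=9, north=10
step 8: apply (-3, +3) → east=6, north=13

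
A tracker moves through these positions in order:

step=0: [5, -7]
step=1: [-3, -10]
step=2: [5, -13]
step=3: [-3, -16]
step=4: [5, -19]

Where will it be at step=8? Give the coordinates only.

The first coordinate repeats the cycle [5, -3] with period 2; step 8 mod 2 = 0, giving 5.
The second coordinate changes by -3 each step, so at step 8 it is -7 + 8·(-3) = -31.

[5, -31]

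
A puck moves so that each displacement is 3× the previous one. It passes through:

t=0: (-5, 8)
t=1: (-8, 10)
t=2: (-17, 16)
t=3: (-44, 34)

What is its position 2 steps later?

(-368, 250)

The jumps are (-3, +2), (-9, +6), (-27, +18) — a geometric progression with ratio 3.
step 4: (-44, 34) + (-81, +54) → (-125, 88)
step 5: (-125, 88) + (-243, +162) → (-368, 250)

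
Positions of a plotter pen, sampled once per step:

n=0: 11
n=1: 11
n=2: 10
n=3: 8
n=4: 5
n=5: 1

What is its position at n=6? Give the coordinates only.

-4

First differences are +0, -1, -2, -3, -4; their common second difference is -1 (constant acceleration).
step 6: 1 − 5 → -4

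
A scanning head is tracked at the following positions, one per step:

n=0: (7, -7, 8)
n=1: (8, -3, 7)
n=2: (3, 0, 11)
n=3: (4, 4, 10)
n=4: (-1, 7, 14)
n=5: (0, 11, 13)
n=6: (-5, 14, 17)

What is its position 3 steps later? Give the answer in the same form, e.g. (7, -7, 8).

(-8, 25, 19)

The moves between consecutive positions are (+1, +4, -1), (-5, +3, +4), (+1, +4, -1), (-5, +3, +4), (+1, +4, -1), (-5, +3, +4); they repeat the 2-cycle [(+1, +4, -1), (-5, +3, +4)].
step 7: apply (+1, +4, -1) → (-4, 18, 16)
step 8: apply (-5, +3, +4) → (-9, 21, 20)
step 9: apply (+1, +4, -1) → (-8, 25, 19)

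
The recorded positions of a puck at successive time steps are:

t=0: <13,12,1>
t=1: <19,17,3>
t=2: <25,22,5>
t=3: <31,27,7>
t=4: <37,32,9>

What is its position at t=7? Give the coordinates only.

The position changes by <+6,+5,+2> every step.
step 5: <37,32,9> + <+6,+5,+2> → <43,37,11>
step 6: <43,37,11> + <+6,+5,+2> → <49,42,13>
step 7: <49,42,13> + <+6,+5,+2> → <55,47,15>

<55,47,15>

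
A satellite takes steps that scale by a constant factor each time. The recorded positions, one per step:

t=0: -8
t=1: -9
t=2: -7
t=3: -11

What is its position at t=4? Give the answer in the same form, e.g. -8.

-3

Consecutive displacements -1, +2, -4 scale by a factor of -2 each step.
step 4: -11 + 8 → -3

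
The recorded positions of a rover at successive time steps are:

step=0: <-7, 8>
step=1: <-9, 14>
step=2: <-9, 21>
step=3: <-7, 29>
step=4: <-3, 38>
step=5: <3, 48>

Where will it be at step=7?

Successive displacements: <-2, +6>, <+0, +7>, <+2, +8>, <+4, +9>, <+6, +10> — each changes by <+2, +1>.
step 6: <3, 48> + <+8, +11> → <11, 59>
step 7: <11, 59> + <+10, +12> → <21, 71>

<21, 71>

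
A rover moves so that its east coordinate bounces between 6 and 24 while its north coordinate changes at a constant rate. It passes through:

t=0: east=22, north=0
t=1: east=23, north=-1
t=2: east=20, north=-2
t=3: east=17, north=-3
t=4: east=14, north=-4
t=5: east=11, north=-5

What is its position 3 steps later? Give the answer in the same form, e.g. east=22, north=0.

The east coordinate travels 3 per step and bounces off the walls at 6 and 24.
  step 6: 11 → 8
  step 7: 8 → 7
  step 8: 7 → 10
The north coordinate changes by -1 each step: at step 8 it is -8.

east=10, north=-8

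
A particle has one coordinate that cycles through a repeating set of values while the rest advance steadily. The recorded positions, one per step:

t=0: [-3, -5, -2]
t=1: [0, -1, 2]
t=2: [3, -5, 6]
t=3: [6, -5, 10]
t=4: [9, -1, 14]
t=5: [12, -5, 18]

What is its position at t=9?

[24, -5, 34]

First: linear, +3 per step → 24 at step 9.
Second: cycles through -5, -1, -5 every 3 steps. Step 9 lands at position 0 of the cycle → -5.
Third: linear, +4 per step → 34 at step 9.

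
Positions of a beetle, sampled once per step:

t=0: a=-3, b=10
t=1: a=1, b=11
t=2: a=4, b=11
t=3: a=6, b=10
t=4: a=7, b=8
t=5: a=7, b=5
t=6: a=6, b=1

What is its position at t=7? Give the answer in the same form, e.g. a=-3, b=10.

Successive displacements: (+4, +1), (+3, +0), (+2, -1), (+1, -2), (+0, -3), (-1, -4) — each changes by (-1, -1).
step 7: a=6, b=1 + (-2, -5) → a=4, b=-4

a=4, b=-4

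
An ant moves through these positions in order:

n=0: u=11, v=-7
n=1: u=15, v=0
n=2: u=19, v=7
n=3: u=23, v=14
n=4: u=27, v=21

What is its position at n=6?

Each step adds (+4, +7) to the position.
step 5: u=27, v=21 + (+4, +7) → u=31, v=28
step 6: u=31, v=28 + (+4, +7) → u=35, v=35

u=35, v=35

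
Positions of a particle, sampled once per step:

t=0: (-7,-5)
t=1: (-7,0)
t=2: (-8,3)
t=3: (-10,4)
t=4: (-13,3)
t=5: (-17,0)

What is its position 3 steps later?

(-35,-21)

First differences are (+0,+5), (-1,+3), (-2,+1), (-3,-1), (-4,-3); their common second difference is (-1,-2) (constant acceleration).
step 6: (-17,0) + (-5,-5) → (-22,-5)
step 7: (-22,-5) + (-6,-7) → (-28,-12)
step 8: (-28,-12) + (-7,-9) → (-35,-21)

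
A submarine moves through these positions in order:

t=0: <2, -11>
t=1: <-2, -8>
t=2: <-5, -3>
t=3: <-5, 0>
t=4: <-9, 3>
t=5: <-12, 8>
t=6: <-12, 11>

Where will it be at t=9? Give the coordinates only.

Differencing gives <-4, +3>, <-3, +5>, <+0, +3>, <-4, +3>, <-3, +5>, <+0, +3>. This is the pattern <-4, +3>, <-3, +5>, <+0, +3> repeated.
step 7: apply <-4, +3> → <-16, 14>
step 8: apply <-3, +5> → <-19, 19>
step 9: apply <+0, +3> → <-19, 22>

<-19, 22>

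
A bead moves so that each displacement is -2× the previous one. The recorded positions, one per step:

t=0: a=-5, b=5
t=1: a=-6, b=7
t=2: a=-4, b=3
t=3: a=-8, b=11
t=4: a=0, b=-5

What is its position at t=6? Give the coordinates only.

Step-to-step displacements: (-1, +2), (+2, -4), (-4, +8), (+8, -16); each is -2× the previous.
step 5: a=0, b=-5 + (-16, +32) → a=-16, b=27
step 6: a=-16, b=27 + (+32, -64) → a=16, b=-37

a=16, b=-37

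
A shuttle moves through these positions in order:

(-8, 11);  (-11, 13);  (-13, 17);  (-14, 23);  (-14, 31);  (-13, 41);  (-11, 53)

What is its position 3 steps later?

(1, 101)

First differences are (-3, +2), (-2, +4), (-1, +6), (+0, +8), (+1, +10), (+2, +12); their common second difference is (+1, +2) (constant acceleration).
step 7: (-11, 53) + (+3, +14) → (-8, 67)
step 8: (-8, 67) + (+4, +16) → (-4, 83)
step 9: (-4, 83) + (+5, +18) → (1, 101)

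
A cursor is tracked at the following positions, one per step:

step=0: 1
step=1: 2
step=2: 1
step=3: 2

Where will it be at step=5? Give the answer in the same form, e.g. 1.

Consecutive displacements +1, -1, +1 scale by a factor of -1 each step.
step 4: 2 − 1 → 1
step 5: 1 + 1 → 2

2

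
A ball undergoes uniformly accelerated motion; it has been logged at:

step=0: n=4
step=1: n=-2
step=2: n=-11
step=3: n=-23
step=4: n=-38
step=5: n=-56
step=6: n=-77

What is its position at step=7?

First differences are -6, -9, -12, -15, -18, -21; their common second difference is -3 (constant acceleration).
step 7: -77 − 24 → n=-101

n=-101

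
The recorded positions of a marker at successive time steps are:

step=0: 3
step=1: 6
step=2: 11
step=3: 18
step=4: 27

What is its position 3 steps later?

Taking differences between consecutive positions: +3, +5, +7, +9. These grow by +2 each step.
step 5: 27 + 11 → 38
step 6: 38 + 13 → 51
step 7: 51 + 15 → 66

66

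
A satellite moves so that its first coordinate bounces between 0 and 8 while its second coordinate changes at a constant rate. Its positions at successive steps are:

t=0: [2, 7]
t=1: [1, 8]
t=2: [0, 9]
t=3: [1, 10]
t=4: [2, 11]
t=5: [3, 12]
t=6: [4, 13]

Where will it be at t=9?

[7, 16]

The first coordinate travels 1 per step and bounces off the walls at 0 and 8.
  step 7: 4 → 5
  step 8: 5 → 6
  step 9: 6 → 7
The second coordinate changes by +1 each step: at step 9 it is 16.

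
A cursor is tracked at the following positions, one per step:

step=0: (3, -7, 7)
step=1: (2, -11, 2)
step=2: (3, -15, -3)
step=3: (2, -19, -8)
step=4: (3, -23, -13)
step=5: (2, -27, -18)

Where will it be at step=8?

The first coordinate repeats the cycle [3, 2] with period 2; step 8 mod 2 = 0, giving 3.
The second coordinate changes by -4 each step, so at step 8 it is -7 + 8·(-4) = -39.
The third coordinate changes by -5 each step, so at step 8 it is 7 + 8·(-5) = -33.

(3, -39, -33)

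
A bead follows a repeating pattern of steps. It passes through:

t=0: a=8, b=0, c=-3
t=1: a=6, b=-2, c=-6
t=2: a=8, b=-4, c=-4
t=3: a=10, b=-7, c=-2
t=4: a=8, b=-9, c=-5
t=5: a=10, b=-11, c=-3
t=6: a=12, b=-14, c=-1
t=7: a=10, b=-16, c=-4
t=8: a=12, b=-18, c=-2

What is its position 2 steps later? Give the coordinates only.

a=12, b=-23, c=-3

The moves between consecutive positions are (-2, -2, -3), (+2, -2, +2), (+2, -3, +2), (-2, -2, -3), (+2, -2, +2), (+2, -3, +2), (-2, -2, -3), (+2, -2, +2); they repeat the 3-cycle [(-2, -2, -3), (+2, -2, +2), (+2, -3, +2)].
step 9: apply (+2, -3, +2) → a=14, b=-21, c=0
step 10: apply (-2, -2, -3) → a=12, b=-23, c=-3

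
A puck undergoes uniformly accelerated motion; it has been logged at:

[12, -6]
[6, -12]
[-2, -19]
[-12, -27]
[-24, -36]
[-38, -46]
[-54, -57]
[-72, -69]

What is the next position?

Taking differences between consecutive positions: [-6, -6], [-8, -7], [-10, -8], [-12, -9], [-14, -10], [-16, -11], [-18, -12]. These grow by [-2, -1] each step.
step 8: [-72, -69] + [-20, -13] → [-92, -82]

[-92, -82]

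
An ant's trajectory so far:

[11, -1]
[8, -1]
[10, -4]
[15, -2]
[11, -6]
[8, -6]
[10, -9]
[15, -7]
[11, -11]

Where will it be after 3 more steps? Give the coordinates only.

[15, -12]

The moves between consecutive positions are [-3, +0], [+2, -3], [+5, +2], [-4, -4], [-3, +0], [+2, -3], [+5, +2], [-4, -4]; they repeat the 4-cycle [[-3, +0], [+2, -3], [+5, +2], [-4, -4]].
step 9: apply [-3, +0] → [8, -11]
step 10: apply [+2, -3] → [10, -14]
step 11: apply [+5, +2] → [15, -12]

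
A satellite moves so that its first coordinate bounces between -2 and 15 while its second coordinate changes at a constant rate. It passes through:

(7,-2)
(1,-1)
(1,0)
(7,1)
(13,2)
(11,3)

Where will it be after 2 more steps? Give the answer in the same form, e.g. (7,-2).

The first coordinate reflects between -2 and 15, moving 6 per step.
  step 6: 11 → 5
  step 7: 5 → -1
The second coordinate changes by +1 each step: at step 7 it is 5.

(-1,5)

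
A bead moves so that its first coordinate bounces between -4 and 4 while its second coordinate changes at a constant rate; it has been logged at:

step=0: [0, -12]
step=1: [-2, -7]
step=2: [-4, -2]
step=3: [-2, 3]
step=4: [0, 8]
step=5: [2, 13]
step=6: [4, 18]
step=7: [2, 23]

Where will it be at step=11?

[-2, 43]

The first coordinate reflects between -4 and 4, moving 2 per step.
  step 8: 2 → 0
  step 9: 0 → -2
  step 10: -2 → -4
  step 11: -4 → -2
The second coordinate changes by +5 each step: at step 11 it is 43.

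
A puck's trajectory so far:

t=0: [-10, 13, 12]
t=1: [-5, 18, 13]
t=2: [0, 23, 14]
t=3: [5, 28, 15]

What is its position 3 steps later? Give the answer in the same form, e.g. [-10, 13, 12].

[20, 43, 18]

Constant displacement of [+5, +5, +1] per step.
step 4: [5, 28, 15] + [+5, +5, +1] → [10, 33, 16]
step 5: [10, 33, 16] + [+5, +5, +1] → [15, 38, 17]
step 6: [15, 38, 17] + [+5, +5, +1] → [20, 43, 18]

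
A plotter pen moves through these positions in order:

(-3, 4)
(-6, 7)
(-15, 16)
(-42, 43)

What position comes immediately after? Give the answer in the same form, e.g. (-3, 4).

The jumps are (-3, +3), (-9, +9), (-27, +27) — a geometric progression with ratio 3.
step 4: (-42, 43) + (-81, +81) → (-123, 124)

(-123, 124)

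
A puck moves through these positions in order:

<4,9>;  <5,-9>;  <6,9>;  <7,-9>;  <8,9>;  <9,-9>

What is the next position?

The first coordinate changes by +1 each step, so at step 6 it is 4 + 6·(1) = 10.
The second coordinate repeats the cycle [9, -9] with period 2; step 6 mod 2 = 0, giving 9.

<10,9>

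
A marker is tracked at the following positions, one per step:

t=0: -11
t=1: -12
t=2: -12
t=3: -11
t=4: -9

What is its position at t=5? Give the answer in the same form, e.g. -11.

-6

Taking differences between consecutive positions: -1, +0, +1, +2. These grow by +1 each step.
step 5: -9 + 3 → -6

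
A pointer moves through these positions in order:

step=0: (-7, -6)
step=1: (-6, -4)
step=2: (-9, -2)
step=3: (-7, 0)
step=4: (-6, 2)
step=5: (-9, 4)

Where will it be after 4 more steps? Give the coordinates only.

(-7, 12)

First: cycles through -7, -6, -9 every 3 steps. Step 9 lands at position 0 of the cycle → -7.
Second: linear, +2 per step → 12 at step 9.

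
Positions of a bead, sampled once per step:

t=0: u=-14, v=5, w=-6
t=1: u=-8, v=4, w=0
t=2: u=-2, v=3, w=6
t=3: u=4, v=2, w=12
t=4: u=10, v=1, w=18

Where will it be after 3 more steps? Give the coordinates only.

Each step adds (+6,-1,+6) to the position.
step 5: u=10, v=1, w=18 + (+6,-1,+6) → u=16, v=0, w=24
step 6: u=16, v=0, w=24 + (+6,-1,+6) → u=22, v=-1, w=30
step 7: u=22, v=-1, w=30 + (+6,-1,+6) → u=28, v=-2, w=36

u=28, v=-2, w=36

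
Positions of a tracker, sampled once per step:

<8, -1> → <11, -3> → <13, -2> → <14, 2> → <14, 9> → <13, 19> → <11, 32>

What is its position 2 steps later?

Taking differences between consecutive positions: <+3, -2>, <+2, +1>, <+1, +4>, <+0, +7>, <-1, +10>, <-2, +13>. These grow by <-1, +3> each step.
step 7: <11, 32> + <-3, +16> → <8, 48>
step 8: <8, 48> + <-4, +19> → <4, 67>

<4, 67>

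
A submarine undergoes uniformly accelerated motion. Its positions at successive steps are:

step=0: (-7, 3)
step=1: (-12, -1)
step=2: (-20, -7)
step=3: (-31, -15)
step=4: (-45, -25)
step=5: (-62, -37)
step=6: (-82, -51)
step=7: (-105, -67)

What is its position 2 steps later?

Successive displacements: (-5, -4), (-8, -6), (-11, -8), (-14, -10), (-17, -12), (-20, -14), (-23, -16) — each changes by (-3, -2).
step 8: (-105, -67) + (-26, -18) → (-131, -85)
step 9: (-131, -85) + (-29, -20) → (-160, -105)

(-160, -105)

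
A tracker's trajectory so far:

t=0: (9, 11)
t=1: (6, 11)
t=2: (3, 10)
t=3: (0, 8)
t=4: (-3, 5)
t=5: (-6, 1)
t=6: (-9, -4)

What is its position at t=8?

Successive displacements: (-3, +0), (-3, -1), (-3, -2), (-3, -3), (-3, -4), (-3, -5) — each changes by (+0, -1).
step 7: (-9, -4) + (-3, -6) → (-12, -10)
step 8: (-12, -10) + (-3, -7) → (-15, -17)

(-15, -17)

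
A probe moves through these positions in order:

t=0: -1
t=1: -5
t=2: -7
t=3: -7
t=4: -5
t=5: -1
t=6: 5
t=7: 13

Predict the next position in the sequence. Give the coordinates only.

23

Successive displacements: -4, -2, +0, +2, +4, +6, +8 — each changes by +2.
step 8: 13 + 10 → 23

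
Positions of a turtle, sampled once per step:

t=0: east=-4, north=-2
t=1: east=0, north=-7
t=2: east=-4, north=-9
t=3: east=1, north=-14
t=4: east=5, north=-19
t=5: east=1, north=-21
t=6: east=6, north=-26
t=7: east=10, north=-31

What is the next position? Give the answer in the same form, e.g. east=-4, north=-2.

The moves between consecutive positions are (+4, -5), (-4, -2), (+5, -5), (+4, -5), (-4, -2), (+5, -5), (+4, -5); they repeat the 3-cycle [(+4, -5), (-4, -2), (+5, -5)].
step 8: apply (-4, -2) → east=6, north=-33

east=6, north=-33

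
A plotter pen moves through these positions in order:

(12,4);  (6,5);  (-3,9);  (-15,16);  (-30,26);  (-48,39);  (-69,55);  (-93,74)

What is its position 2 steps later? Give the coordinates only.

First differences are (-6,+1), (-9,+4), (-12,+7), (-15,+10), (-18,+13), (-21,+16), (-24,+19); their common second difference is (-3,+3) (constant acceleration).
step 8: (-93,74) + (-27,+22) → (-120,96)
step 9: (-120,96) + (-30,+25) → (-150,121)

(-150,121)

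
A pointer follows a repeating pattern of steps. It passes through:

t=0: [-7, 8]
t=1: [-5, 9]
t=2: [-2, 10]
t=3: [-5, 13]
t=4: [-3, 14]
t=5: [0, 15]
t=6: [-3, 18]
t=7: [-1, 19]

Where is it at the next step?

[2, 20]

Step-to-step displacements: [+2, +1], [+3, +1], [-3, +3], [+2, +1], [+3, +1], [-3, +3], [+2, +1] — a repeating cycle of length 3.
step 8: apply [+3, +1] → [2, 20]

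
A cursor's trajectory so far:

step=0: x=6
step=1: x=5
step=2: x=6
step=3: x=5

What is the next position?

x=6

The jumps are -1, +1, -1 — a geometric progression with ratio -1.
step 4: 5 + 1 → x=6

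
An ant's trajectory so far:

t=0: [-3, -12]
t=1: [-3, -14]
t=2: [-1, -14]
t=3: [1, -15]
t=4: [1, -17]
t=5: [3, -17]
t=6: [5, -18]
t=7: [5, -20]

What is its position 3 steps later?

The moves between consecutive positions are [+0, -2], [+2, +0], [+2, -1], [+0, -2], [+2, +0], [+2, -1], [+0, -2]; they repeat the 3-cycle [[+0, -2], [+2, +0], [+2, -1]].
step 8: apply [+2, +0] → [7, -20]
step 9: apply [+2, -1] → [9, -21]
step 10: apply [+0, -2] → [9, -23]

[9, -23]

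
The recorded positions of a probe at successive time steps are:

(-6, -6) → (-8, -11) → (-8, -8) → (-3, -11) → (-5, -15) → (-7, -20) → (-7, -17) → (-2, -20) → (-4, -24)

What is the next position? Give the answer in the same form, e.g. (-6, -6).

(-6, -29)

Step-to-step displacements: (-2, -5), (+0, +3), (+5, -3), (-2, -4), (-2, -5), (+0, +3), (+5, -3), (-2, -4) — a repeating cycle of length 4.
step 9: apply (-2, -5) → (-6, -29)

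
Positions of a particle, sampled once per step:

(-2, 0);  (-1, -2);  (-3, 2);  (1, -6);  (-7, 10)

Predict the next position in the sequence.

(9, -22)

Consecutive displacements (+1, -2), (-2, +4), (+4, -8), (-8, +16) scale by a factor of -2 each step.
step 5: (-7, 10) + (+16, -32) → (9, -22)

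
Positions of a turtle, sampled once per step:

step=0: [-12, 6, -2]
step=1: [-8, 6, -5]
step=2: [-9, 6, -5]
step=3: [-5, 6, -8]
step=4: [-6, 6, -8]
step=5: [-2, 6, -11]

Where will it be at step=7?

The moves between consecutive positions are [+4, +0, -3], [-1, +0, +0], [+4, +0, -3], [-1, +0, +0], [+4, +0, -3]; they repeat the 2-cycle [[+4, +0, -3], [-1, +0, +0]].
step 6: apply [-1, +0, +0] → [-3, 6, -11]
step 7: apply [+4, +0, -3] → [1, 6, -14]

[1, 6, -14]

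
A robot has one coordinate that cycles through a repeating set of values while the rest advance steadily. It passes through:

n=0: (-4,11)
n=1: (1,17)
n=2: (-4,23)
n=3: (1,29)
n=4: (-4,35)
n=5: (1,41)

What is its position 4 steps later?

(1,65)

First: cycles through -4, 1 every 2 steps. Step 9 lands at position 1 of the cycle → 1.
Second: linear, +6 per step → 65 at step 9.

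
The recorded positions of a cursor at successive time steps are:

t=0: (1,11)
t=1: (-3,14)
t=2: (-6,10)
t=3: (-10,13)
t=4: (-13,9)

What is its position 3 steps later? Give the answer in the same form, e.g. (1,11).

(-24,11)

Step-to-step displacements: (-4,+3), (-3,-4), (-4,+3), (-3,-4) — a repeating cycle of length 2.
step 5: apply (-4,+3) → (-17,12)
step 6: apply (-3,-4) → (-20,8)
step 7: apply (-4,+3) → (-24,11)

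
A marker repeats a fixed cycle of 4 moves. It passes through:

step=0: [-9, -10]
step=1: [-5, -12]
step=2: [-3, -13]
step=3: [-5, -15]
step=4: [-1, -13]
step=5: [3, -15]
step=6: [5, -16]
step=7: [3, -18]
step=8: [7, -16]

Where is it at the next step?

Step-to-step displacements: [+4, -2], [+2, -1], [-2, -2], [+4, +2], [+4, -2], [+2, -1], [-2, -2], [+4, +2] — a repeating cycle of length 4.
step 9: apply [+4, -2] → [11, -18]

[11, -18]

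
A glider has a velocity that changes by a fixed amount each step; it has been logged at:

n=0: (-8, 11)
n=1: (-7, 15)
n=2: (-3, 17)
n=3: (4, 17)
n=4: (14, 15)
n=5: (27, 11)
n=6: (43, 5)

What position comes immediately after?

(62, -3)

Taking differences between consecutive positions: (+1, +4), (+4, +2), (+7, +0), (+10, -2), (+13, -4), (+16, -6). These grow by (+3, -2) each step.
step 7: (43, 5) + (+19, -8) → (62, -3)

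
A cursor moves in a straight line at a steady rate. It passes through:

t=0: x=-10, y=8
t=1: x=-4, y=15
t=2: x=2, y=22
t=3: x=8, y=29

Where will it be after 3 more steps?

Each step adds (+6, +7) to the position.
step 4: x=8, y=29 + (+6, +7) → x=14, y=36
step 5: x=14, y=36 + (+6, +7) → x=20, y=43
step 6: x=20, y=43 + (+6, +7) → x=26, y=50

x=26, y=50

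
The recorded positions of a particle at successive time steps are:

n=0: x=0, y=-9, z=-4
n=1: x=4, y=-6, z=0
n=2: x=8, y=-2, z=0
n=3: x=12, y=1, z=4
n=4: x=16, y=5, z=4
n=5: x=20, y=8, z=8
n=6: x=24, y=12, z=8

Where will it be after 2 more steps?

x=32, y=19, z=12

Differencing gives (+4, +3, +4), (+4, +4, +0), (+4, +3, +4), (+4, +4, +0), (+4, +3, +4), (+4, +4, +0). This is the pattern (+4, +3, +4), (+4, +4, +0) repeated.
step 7: apply (+4, +3, +4) → x=28, y=15, z=12
step 8: apply (+4, +4, +0) → x=32, y=19, z=12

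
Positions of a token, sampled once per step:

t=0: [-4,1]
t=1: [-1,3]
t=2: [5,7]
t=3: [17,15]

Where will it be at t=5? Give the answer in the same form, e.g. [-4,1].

Consecutive displacements [+3,+2], [+6,+4], [+12,+8] scale by a factor of 2 each step.
step 4: [17,15] + [+24,+16] → [41,31]
step 5: [41,31] + [+48,+32] → [89,63]

[89,63]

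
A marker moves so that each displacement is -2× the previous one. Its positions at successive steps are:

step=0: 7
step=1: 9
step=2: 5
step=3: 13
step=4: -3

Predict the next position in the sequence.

Step-to-step displacements: +2, -4, +8, -16; each is -2× the previous.
step 5: -3 + 32 → 29

29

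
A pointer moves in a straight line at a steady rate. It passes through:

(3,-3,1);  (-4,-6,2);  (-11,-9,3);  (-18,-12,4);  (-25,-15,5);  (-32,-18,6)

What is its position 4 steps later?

(-60,-30,10)

Each step adds (-7,-3,+1) to the position.
step 6: (-32,-18,6) + (-7,-3,+1) → (-39,-21,7)
step 7: (-39,-21,7) + (-7,-3,+1) → (-46,-24,8)
step 8: (-46,-24,8) + (-7,-3,+1) → (-53,-27,9)
step 9: (-53,-27,9) + (-7,-3,+1) → (-60,-30,10)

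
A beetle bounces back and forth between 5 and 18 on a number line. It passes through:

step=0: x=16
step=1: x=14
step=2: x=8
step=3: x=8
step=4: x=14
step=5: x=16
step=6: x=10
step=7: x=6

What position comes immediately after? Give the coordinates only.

x=12

The value travels 6 per step and bounces off the walls at 5 and 18.
  step 8: 6 → 12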